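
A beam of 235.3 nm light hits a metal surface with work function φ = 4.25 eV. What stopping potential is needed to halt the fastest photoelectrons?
1.0192 V

The stopping potential V_s satisfies: eV_s = KE_max

First, find KE_max using Einstein's equation:
E_photon = hc/λ = 5.2692 eV
KE_max = E_photon - φ = 5.2692 - 4.25 = 1.0192 eV

Since eV_s = KE_max:
V_s = KE_max/e = 1.0192 V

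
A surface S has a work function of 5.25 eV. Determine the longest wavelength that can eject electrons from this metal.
236.16 nm

The threshold wavelength is when the photon energy equals the work function:
hc/λ₀ = φ

Solving for λ₀:
λ₀ = hc/φ = (6.626×10⁻³⁴ J·s)(3×10⁸ m/s) / (5.25 eV × 1.602×10⁻¹⁹ J/eV)
λ₀ = 236.16 nm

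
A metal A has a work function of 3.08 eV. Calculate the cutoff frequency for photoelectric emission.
7.4474e+14 Hz

The threshold frequency is when the photon energy equals the work function:
hf₀ = φ

Solving for f₀:
f₀ = φ/h = (3.08 eV × 1.602×10⁻¹⁹ J/eV) / (6.626×10⁻³⁴ J·s)
f₀ = 7.4474e+14 Hz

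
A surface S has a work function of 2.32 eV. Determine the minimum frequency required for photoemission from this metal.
5.6097e+14 Hz

The threshold frequency is when the photon energy equals the work function:
hf₀ = φ

Solving for f₀:
f₀ = φ/h = (2.32 eV × 1.602×10⁻¹⁹ J/eV) / (6.626×10⁻³⁴ J·s)
f₀ = 5.6097e+14 Hz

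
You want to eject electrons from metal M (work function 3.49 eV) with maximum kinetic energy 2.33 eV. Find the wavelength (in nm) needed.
213.03 nm

From Einstein's equation: KE_max = hc/λ - φ

Rearranging for λ:
hc/λ = KE_max + φ
λ = hc/(KE_max + φ)

Required photon energy:
E_photon = KE_max + φ = 2.33 + 3.49 = 5.82 eV

Required wavelength:
λ = hc/E_photon = (6.626×10⁻³⁴)(3×10⁸) / (5.82 × 1.602×10⁻¹⁹)
λ = 213.03 nm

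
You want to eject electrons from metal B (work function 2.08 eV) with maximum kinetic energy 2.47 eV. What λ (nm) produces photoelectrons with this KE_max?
272.49 nm

From Einstein's equation: KE_max = hc/λ - φ

Rearranging for λ:
hc/λ = KE_max + φ
λ = hc/(KE_max + φ)

Required photon energy:
E_photon = KE_max + φ = 2.47 + 2.08 = 4.55 eV

Required wavelength:
λ = hc/E_photon = (6.626×10⁻³⁴)(3×10⁸) / (4.55 × 1.602×10⁻¹⁹)
λ = 272.49 nm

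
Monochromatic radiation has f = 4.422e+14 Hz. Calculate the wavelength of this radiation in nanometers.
677.96 nm

Using the wave equation: c = fλ

Solving for wavelength:
λ = c/f = (3×10⁸ m/s) / (4.422e+14 Hz)
λ = 677.96 nm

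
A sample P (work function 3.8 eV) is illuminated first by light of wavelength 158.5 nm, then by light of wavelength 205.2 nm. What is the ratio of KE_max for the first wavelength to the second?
1.7940

Using Einstein's equation: KE_max = hc/λ - φ

For λ₁ = 158.5 nm:
E₁ = hc/λ₁ = 7.8223 eV
KE₁ = E₁ - φ = 7.8223 - 3.8 = 4.0223 eV

For λ₂ = 205.2 nm:
E₂ = hc/λ₂ = 6.0421 eV
KE₂ = E₂ - φ = 6.0421 - 3.8 = 2.2421 eV

Ratio: KE₁/KE₂ = 4.0223/2.2421 = 1.7940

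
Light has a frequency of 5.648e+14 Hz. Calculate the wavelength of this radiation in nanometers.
530.79 nm

Using the wave equation: c = fλ

Solving for wavelength:
λ = c/f = (3×10⁸ m/s) / (5.648e+14 Hz)
λ = 530.79 nm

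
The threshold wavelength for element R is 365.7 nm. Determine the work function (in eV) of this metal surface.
3.39 eV

At the threshold wavelength, photon energy equals work function:
φ = hc/λ₀

Calculating:
φ = (6.626×10⁻³⁴ J·s)(3×10⁸ m/s) / (365.7×10⁻⁹ m)
φ = 3.39 eV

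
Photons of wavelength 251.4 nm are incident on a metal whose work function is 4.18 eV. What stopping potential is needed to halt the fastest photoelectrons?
0.7518 V

The stopping potential V_s satisfies: eV_s = KE_max

First, find KE_max using Einstein's equation:
E_photon = hc/λ = 4.9318 eV
KE_max = E_photon - φ = 4.9318 - 4.18 = 0.7518 eV

Since eV_s = KE_max:
V_s = KE_max/e = 0.7518 V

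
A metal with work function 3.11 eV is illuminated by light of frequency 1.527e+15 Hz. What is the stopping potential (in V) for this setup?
3.2052 V

The stopping potential V_s satisfies: eV_s = KE_max

First, find KE_max using Einstein's equation:
E_photon = hf = (6.626×10⁻³⁴ J·s)(1.527e+15 Hz) = 6.3152 eV
KE_max = E_photon - φ = 6.3152 - 3.11 = 3.2052 eV

Since eV_s = KE_max:
V_s = KE_max/e = 3.2052 V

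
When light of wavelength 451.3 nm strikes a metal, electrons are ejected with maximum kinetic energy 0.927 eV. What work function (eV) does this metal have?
1.82 eV

From Einstein's photoelectric equation: KE_max = hf - φ = hc/λ - φ

Rearranging for φ:
φ = hc/λ - KE_max

Calculate photon energy:
E_photon = hc/λ = 2.7473 eV

Therefore:
φ = 2.7473 - 0.927 = 1.82 eV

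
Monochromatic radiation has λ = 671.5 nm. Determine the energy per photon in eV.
1.8464 eV

Using E = hf = hc/λ:

E = hc/λ = (6.626×10⁻³⁴ J·s)(3×10⁸ m/s) / (671.5×10⁻⁹ m)
E = 1.8464 eV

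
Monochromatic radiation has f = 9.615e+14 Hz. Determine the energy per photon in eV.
3.9764 eV

Using E = hf:

E = hf = (6.626×10⁻³⁴ J·s)(9.615e+14 Hz)
E = 3.9764 eV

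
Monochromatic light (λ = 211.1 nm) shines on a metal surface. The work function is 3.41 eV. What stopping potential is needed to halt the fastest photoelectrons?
2.4632 V

The stopping potential V_s satisfies: eV_s = KE_max

First, find KE_max using Einstein's equation:
E_photon = hc/λ = 5.8732 eV
KE_max = E_photon - φ = 5.8732 - 3.41 = 2.4632 eV

Since eV_s = KE_max:
V_s = KE_max/e = 2.4632 V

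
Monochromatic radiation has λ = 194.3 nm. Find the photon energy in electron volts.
6.3811 eV

Using E = hf = hc/λ:

E = hc/λ = (6.626×10⁻³⁴ J·s)(3×10⁸ m/s) / (194.3×10⁻⁹ m)
E = 6.3811 eV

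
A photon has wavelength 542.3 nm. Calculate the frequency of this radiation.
5.5282e+14 Hz

Using the wave equation: c = fλ

Solving for frequency:
f = c/λ = (3×10⁸ m/s) / (542.3×10⁻⁹ m)
f = 5.5282e+14 Hz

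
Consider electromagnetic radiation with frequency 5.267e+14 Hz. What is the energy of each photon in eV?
2.1783 eV

Using E = hf:

E = hf = (6.626×10⁻³⁴ J·s)(5.267e+14 Hz)
E = 2.1783 eV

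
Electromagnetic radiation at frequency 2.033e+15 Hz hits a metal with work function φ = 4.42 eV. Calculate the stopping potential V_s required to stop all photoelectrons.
3.9878 V

The stopping potential V_s satisfies: eV_s = KE_max

First, find KE_max using Einstein's equation:
E_photon = hf = (6.626×10⁻³⁴ J·s)(2.033e+15 Hz) = 8.4078 eV
KE_max = E_photon - φ = 8.4078 - 4.42 = 3.9878 eV

Since eV_s = KE_max:
V_s = KE_max/e = 3.9878 V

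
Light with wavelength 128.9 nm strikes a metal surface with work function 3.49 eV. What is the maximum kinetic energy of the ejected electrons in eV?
6.1286 eV

Using Einstein's photoelectric equation: KE_max = hf - φ = hc/λ - φ

First, calculate the photon energy:
E_photon = hc/λ = (6.626×10⁻³⁴ J·s)(3×10⁸ m/s) / (128.9×10⁻⁹ m)
E_photon = 9.6186 eV

Then, the maximum kinetic energy:
KE_max = E_photon - φ = 9.6186 eV - 3.49 eV = 6.1286 eV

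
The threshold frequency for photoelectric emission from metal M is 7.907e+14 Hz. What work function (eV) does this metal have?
3.27 eV

At the threshold frequency, photon energy equals work function:
φ = hf₀

Calculating:
φ = (6.626×10⁻³⁴ J·s)(7.907e+14 Hz)
φ = 3.27 eV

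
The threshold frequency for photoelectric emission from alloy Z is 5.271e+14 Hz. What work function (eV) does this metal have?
2.18 eV

At the threshold frequency, photon energy equals work function:
φ = hf₀

Calculating:
φ = (6.626×10⁻³⁴ J·s)(5.271e+14 Hz)
φ = 2.18 eV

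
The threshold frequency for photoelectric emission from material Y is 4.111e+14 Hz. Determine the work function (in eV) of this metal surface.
1.70 eV

At the threshold frequency, photon energy equals work function:
φ = hf₀

Calculating:
φ = (6.626×10⁻³⁴ J·s)(4.111e+14 Hz)
φ = 1.70 eV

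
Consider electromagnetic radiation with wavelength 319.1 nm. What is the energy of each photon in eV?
3.8854 eV

Using E = hf = hc/λ:

E = hc/λ = (6.626×10⁻³⁴ J·s)(3×10⁸ m/s) / (319.1×10⁻⁹ m)
E = 3.8854 eV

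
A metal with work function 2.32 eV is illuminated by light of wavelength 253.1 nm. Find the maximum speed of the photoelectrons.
9.5240e+05 m/s

First, find the maximum kinetic energy:
E_photon = hc/λ = 4.8986 eV
KE_max = E_photon - φ = 4.8986 - 2.32 = 2.5786 eV

Convert to Joules: KE_max = 2.5786 × 1.602×10⁻¹⁹ J = 4.1314e-19 J

Then use KE = ½mv² to find velocity:
v = √(2·KE/m) = √(2 × 4.1314e-19 J / 9.109e-31 kg)
v = 9.5240e+05 m/s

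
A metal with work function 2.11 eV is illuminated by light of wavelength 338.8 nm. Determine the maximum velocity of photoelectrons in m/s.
7.3828e+05 m/s

First, find the maximum kinetic energy:
E_photon = hc/λ = 3.6595 eV
KE_max = E_photon - φ = 3.6595 - 2.11 = 1.5495 eV

Convert to Joules: KE_max = 1.5495 × 1.602×10⁻¹⁹ J = 2.4826e-19 J

Then use KE = ½mv² to find velocity:
v = √(2·KE/m) = √(2 × 2.4826e-19 J / 9.109e-31 kg)
v = 7.3828e+05 m/s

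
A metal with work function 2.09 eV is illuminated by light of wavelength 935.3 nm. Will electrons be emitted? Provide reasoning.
No

For photoemission, the photon energy must exceed the work function.

Photon energy: E = hc/λ = 1.3256 eV
Work function: φ = 2.09 eV

Since E_photon (1.3256 eV) < φ (2.09 eV), photoemission will NOT occur.
The threshold wavelength is λ₀ = hc/φ = 593.2 nm.
Since 935.3 nm > 593.2 nm, the photons lack sufficient energy.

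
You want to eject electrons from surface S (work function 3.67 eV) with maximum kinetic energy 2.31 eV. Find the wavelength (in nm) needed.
207.33 nm

From Einstein's equation: KE_max = hc/λ - φ

Rearranging for λ:
hc/λ = KE_max + φ
λ = hc/(KE_max + φ)

Required photon energy:
E_photon = KE_max + φ = 2.31 + 3.67 = 5.98 eV

Required wavelength:
λ = hc/E_photon = (6.626×10⁻³⁴)(3×10⁸) / (5.98 × 1.602×10⁻¹⁹)
λ = 207.33 nm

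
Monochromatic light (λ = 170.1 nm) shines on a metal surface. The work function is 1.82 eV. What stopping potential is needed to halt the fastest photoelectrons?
5.4689 V

The stopping potential V_s satisfies: eV_s = KE_max

First, find KE_max using Einstein's equation:
E_photon = hc/λ = 7.2889 eV
KE_max = E_photon - φ = 7.2889 - 1.82 = 5.4689 eV

Since eV_s = KE_max:
V_s = KE_max/e = 5.4689 V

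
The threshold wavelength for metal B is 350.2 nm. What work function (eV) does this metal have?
3.54 eV

At the threshold wavelength, photon energy equals work function:
φ = hc/λ₀

Calculating:
φ = (6.626×10⁻³⁴ J·s)(3×10⁸ m/s) / (350.2×10⁻⁹ m)
φ = 3.54 eV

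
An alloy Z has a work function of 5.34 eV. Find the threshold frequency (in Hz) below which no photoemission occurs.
1.2912e+15 Hz

The threshold frequency is when the photon energy equals the work function:
hf₀ = φ

Solving for f₀:
f₀ = φ/h = (5.34 eV × 1.602×10⁻¹⁹ J/eV) / (6.626×10⁻³⁴ J·s)
f₀ = 1.2912e+15 Hz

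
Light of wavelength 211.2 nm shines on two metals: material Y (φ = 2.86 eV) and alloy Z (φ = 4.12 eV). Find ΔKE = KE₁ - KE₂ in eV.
1.2600 eV

Using KE_max = hc/λ - φ for each metal:

Photon energy: E = hc/λ = 5.8705 eV

For material Y (φ₁ = 2.86 eV):
KE₁ = E - φ₁ = 5.8705 - 2.86 = 3.0105 eV

For alloy Z (φ₂ = 4.12 eV):
KE₂ = E - φ₂ = 5.8705 - 4.12 = 1.7505 eV

Difference:
ΔKE = KE₁ - KE₂ = 3.0105 - 1.7505 = 1.2600 eV

Note: The difference equals the difference in work functions: 4.12 - 2.86 = 1.26 eV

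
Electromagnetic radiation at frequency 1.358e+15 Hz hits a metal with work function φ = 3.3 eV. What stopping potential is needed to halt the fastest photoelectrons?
2.3162 V

The stopping potential V_s satisfies: eV_s = KE_max

First, find KE_max using Einstein's equation:
E_photon = hf = (6.626×10⁻³⁴ J·s)(1.358e+15 Hz) = 5.6162 eV
KE_max = E_photon - φ = 5.6162 - 3.3 = 2.3162 eV

Since eV_s = KE_max:
V_s = KE_max/e = 2.3162 V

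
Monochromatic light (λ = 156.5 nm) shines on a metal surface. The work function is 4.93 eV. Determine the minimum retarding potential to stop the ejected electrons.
2.9923 V

The stopping potential V_s satisfies: eV_s = KE_max

First, find KE_max using Einstein's equation:
E_photon = hc/λ = 7.9223 eV
KE_max = E_photon - φ = 7.9223 - 4.93 = 2.9923 eV

Since eV_s = KE_max:
V_s = KE_max/e = 2.9923 V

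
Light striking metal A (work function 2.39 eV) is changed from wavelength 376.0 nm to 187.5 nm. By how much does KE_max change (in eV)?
3.3150 eV

Using Einstein's equation: KE_max = hc/λ - φ

For λ₁ = 376.0 nm:
KE₁ = hc/λ₁ - φ = 3.2975 - 2.39 = 0.9075 eV

For λ₂ = 187.5 nm:
KE₂ = hc/λ₂ - φ = 6.6125 - 2.39 = 4.2225 eV

Change in KE:
ΔKE = KE₂ - KE₁ = 4.2225 - 0.9075 = 3.3150 eV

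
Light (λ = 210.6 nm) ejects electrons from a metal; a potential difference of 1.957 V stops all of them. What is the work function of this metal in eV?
3.93 eV

The stopping potential gives the maximum kinetic energy: KE_max = eV_s = 1.957 eV

From Einstein's photoelectric equation: KE_max = hc/λ - φ
Rearranging: φ = hc/λ - KE_max

Calculate photon energy:
E_photon = hc/λ = (6.626×10⁻³⁴ J·s)(3×10⁸ m/s) / (210.6×10⁻⁹ m) = 5.8872 eV

Therefore:
φ = 5.8872 - 1.957 = 3.93 eV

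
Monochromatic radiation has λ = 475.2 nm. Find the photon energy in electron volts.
2.6091 eV

Using E = hf = hc/λ:

E = hc/λ = (6.626×10⁻³⁴ J·s)(3×10⁸ m/s) / (475.2×10⁻⁹ m)
E = 2.6091 eV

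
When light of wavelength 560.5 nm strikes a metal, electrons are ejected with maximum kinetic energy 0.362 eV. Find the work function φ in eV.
1.85 eV

From Einstein's photoelectric equation: KE_max = hf - φ = hc/λ - φ

Rearranging for φ:
φ = hc/λ - KE_max

Calculate photon energy:
E_photon = hc/λ = 2.2120 eV

Therefore:
φ = 2.2120 - 0.362 = 1.85 eV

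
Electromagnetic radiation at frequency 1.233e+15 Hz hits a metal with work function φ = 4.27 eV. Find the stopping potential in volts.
0.8293 V

The stopping potential V_s satisfies: eV_s = KE_max

First, find KE_max using Einstein's equation:
E_photon = hf = (6.626×10⁻³⁴ J·s)(1.233e+15 Hz) = 5.0993 eV
KE_max = E_photon - φ = 5.0993 - 4.27 = 0.8293 eV

Since eV_s = KE_max:
V_s = KE_max/e = 0.8293 V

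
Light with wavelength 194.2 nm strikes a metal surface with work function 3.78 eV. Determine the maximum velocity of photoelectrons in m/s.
9.5714e+05 m/s

First, find the maximum kinetic energy:
E_photon = hc/λ = 6.3844 eV
KE_max = E_photon - φ = 6.3844 - 3.78 = 2.6044 eV

Convert to Joules: KE_max = 2.6044 × 1.602×10⁻¹⁹ J = 4.1726e-19 J

Then use KE = ½mv² to find velocity:
v = √(2·KE/m) = √(2 × 4.1726e-19 J / 9.109e-31 kg)
v = 9.5714e+05 m/s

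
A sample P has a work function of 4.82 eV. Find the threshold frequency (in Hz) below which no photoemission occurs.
1.1655e+15 Hz

The threshold frequency is when the photon energy equals the work function:
hf₀ = φ

Solving for f₀:
f₀ = φ/h = (4.82 eV × 1.602×10⁻¹⁹ J/eV) / (6.626×10⁻³⁴ J·s)
f₀ = 1.1655e+15 Hz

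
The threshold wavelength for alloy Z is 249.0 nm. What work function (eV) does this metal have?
4.98 eV

At the threshold wavelength, photon energy equals work function:
φ = hc/λ₀

Calculating:
φ = (6.626×10⁻³⁴ J·s)(3×10⁸ m/s) / (249.0×10⁻⁹ m)
φ = 4.98 eV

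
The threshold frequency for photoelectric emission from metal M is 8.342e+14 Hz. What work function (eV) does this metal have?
3.45 eV

At the threshold frequency, photon energy equals work function:
φ = hf₀

Calculating:
φ = (6.626×10⁻³⁴ J·s)(8.342e+14 Hz)
φ = 3.45 eV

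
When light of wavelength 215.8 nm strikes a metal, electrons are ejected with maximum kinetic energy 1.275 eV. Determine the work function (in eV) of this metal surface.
4.47 eV

From Einstein's photoelectric equation: KE_max = hf - φ = hc/λ - φ

Rearranging for φ:
φ = hc/λ - KE_max

Calculate photon energy:
E_photon = hc/λ = 5.7453 eV

Therefore:
φ = 5.7453 - 1.275 = 4.47 eV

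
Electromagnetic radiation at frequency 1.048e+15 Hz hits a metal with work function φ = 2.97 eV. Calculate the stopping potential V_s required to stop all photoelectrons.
1.3642 V

The stopping potential V_s satisfies: eV_s = KE_max

First, find KE_max using Einstein's equation:
E_photon = hf = (6.626×10⁻³⁴ J·s)(1.048e+15 Hz) = 4.3342 eV
KE_max = E_photon - φ = 4.3342 - 2.97 = 1.3642 eV

Since eV_s = KE_max:
V_s = KE_max/e = 1.3642 V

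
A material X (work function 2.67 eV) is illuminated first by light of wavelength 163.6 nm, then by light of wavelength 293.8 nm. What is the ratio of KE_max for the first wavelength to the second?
3.1667

Using Einstein's equation: KE_max = hc/λ - φ

For λ₁ = 163.6 nm:
E₁ = hc/λ₁ = 7.5785 eV
KE₁ = E₁ - φ = 7.5785 - 2.67 = 4.9085 eV

For λ₂ = 293.8 nm:
E₂ = hc/λ₂ = 4.2200 eV
KE₂ = E₂ - φ = 4.2200 - 2.67 = 1.5500 eV

Ratio: KE₁/KE₂ = 4.9085/1.5500 = 3.1667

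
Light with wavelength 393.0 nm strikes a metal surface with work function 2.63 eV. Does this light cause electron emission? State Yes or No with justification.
Yes

For photoemission, the photon energy must exceed the work function.

Photon energy: E = hc/λ = 3.1548 eV
Work function: φ = 2.63 eV

Since E_photon (3.1548 eV) > φ (2.63 eV), photoemission WILL occur.
The threshold wavelength is λ₀ = hc/φ = 471.4 nm.
Since 393.0 nm < 471.4 nm, the light has sufficient energy.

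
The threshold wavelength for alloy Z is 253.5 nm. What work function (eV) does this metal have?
4.89 eV

At the threshold wavelength, photon energy equals work function:
φ = hc/λ₀

Calculating:
φ = (6.626×10⁻³⁴ J·s)(3×10⁸ m/s) / (253.5×10⁻⁹ m)
φ = 4.89 eV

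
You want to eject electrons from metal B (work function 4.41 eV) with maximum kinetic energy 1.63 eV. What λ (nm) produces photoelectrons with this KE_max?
205.27 nm

From Einstein's equation: KE_max = hc/λ - φ

Rearranging for λ:
hc/λ = KE_max + φ
λ = hc/(KE_max + φ)

Required photon energy:
E_photon = KE_max + φ = 1.63 + 4.41 = 6.04 eV

Required wavelength:
λ = hc/E_photon = (6.626×10⁻³⁴)(3×10⁸) / (6.04 × 1.602×10⁻¹⁹)
λ = 205.27 nm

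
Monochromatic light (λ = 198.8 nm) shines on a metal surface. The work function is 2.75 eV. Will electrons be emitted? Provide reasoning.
Yes

For photoemission, the photon energy must exceed the work function.

Photon energy: E = hc/λ = 6.2366 eV
Work function: φ = 2.75 eV

Since E_photon (6.2366 eV) > φ (2.75 eV), photoemission WILL occur.
The threshold wavelength is λ₀ = hc/φ = 450.9 nm.
Since 198.8 nm < 450.9 nm, the light has sufficient energy.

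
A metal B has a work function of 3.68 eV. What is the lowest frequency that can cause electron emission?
8.8982e+14 Hz

The threshold frequency is when the photon energy equals the work function:
hf₀ = φ

Solving for f₀:
f₀ = φ/h = (3.68 eV × 1.602×10⁻¹⁹ J/eV) / (6.626×10⁻³⁴ J·s)
f₀ = 8.8982e+14 Hz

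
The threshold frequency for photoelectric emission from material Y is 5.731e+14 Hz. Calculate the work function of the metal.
2.37 eV

At the threshold frequency, photon energy equals work function:
φ = hf₀

Calculating:
φ = (6.626×10⁻³⁴ J·s)(5.731e+14 Hz)
φ = 2.37 eV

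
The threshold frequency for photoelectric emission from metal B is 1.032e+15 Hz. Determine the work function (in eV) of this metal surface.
4.27 eV

At the threshold frequency, photon energy equals work function:
φ = hf₀

Calculating:
φ = (6.626×10⁻³⁴ J·s)(1.032e+15 Hz)
φ = 4.27 eV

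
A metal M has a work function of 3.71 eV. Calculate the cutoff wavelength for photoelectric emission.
334.19 nm

The threshold wavelength is when the photon energy equals the work function:
hc/λ₀ = φ

Solving for λ₀:
λ₀ = hc/φ = (6.626×10⁻³⁴ J·s)(3×10⁸ m/s) / (3.71 eV × 1.602×10⁻¹⁹ J/eV)
λ₀ = 334.19 nm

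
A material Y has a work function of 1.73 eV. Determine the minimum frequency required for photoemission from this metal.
4.1831e+14 Hz

The threshold frequency is when the photon energy equals the work function:
hf₀ = φ

Solving for f₀:
f₀ = φ/h = (1.73 eV × 1.602×10⁻¹⁹ J/eV) / (6.626×10⁻³⁴ J·s)
f₀ = 4.1831e+14 Hz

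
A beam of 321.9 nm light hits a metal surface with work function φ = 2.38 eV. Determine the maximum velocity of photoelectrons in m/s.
7.1949e+05 m/s

First, find the maximum kinetic energy:
E_photon = hc/λ = 3.8516 eV
KE_max = E_photon - φ = 3.8516 - 2.38 = 1.4716 eV

Convert to Joules: KE_max = 1.4716 × 1.602×10⁻¹⁹ J = 2.3578e-19 J

Then use KE = ½mv² to find velocity:
v = √(2·KE/m) = √(2 × 2.3578e-19 J / 9.109e-31 kg)
v = 7.1949e+05 m/s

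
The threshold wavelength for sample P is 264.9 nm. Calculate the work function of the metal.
4.68 eV

At the threshold wavelength, photon energy equals work function:
φ = hc/λ₀

Calculating:
φ = (6.626×10⁻³⁴ J·s)(3×10⁸ m/s) / (264.9×10⁻⁹ m)
φ = 4.68 eV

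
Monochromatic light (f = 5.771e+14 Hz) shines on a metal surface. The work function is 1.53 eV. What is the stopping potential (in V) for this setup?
0.8567 V

The stopping potential V_s satisfies: eV_s = KE_max

First, find KE_max using Einstein's equation:
E_photon = hf = (6.626×10⁻³⁴ J·s)(5.771e+14 Hz) = 2.3867 eV
KE_max = E_photon - φ = 2.3867 - 1.53 = 0.8567 eV

Since eV_s = KE_max:
V_s = KE_max/e = 0.8567 V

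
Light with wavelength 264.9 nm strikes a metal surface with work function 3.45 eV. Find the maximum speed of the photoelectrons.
6.5789e+05 m/s

First, find the maximum kinetic energy:
E_photon = hc/λ = 4.6804 eV
KE_max = E_photon - φ = 4.6804 - 3.45 = 1.2304 eV

Convert to Joules: KE_max = 1.2304 × 1.602×10⁻¹⁹ J = 1.9713e-19 J

Then use KE = ½mv² to find velocity:
v = √(2·KE/m) = √(2 × 1.9713e-19 J / 9.109e-31 kg)
v = 6.5789e+05 m/s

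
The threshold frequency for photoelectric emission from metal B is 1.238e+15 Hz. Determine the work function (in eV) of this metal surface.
5.12 eV

At the threshold frequency, photon energy equals work function:
φ = hf₀

Calculating:
φ = (6.626×10⁻³⁴ J·s)(1.238e+15 Hz)
φ = 5.12 eV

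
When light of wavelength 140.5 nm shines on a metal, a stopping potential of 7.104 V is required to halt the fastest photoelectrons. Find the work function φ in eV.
1.72 eV

The stopping potential gives the maximum kinetic energy: KE_max = eV_s = 7.104 eV

From Einstein's photoelectric equation: KE_max = hc/λ - φ
Rearranging: φ = hc/λ - KE_max

Calculate photon energy:
E_photon = hc/λ = (6.626×10⁻³⁴ J·s)(3×10⁸ m/s) / (140.5×10⁻⁹ m) = 8.8245 eV

Therefore:
φ = 8.8245 - 7.104 = 1.72 eV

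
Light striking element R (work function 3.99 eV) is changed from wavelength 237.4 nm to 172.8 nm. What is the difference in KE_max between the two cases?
1.9524 eV

Using Einstein's equation: KE_max = hc/λ - φ

For λ₁ = 237.4 nm:
KE₁ = hc/λ₁ - φ = 5.2226 - 3.99 = 1.2326 eV

For λ₂ = 172.8 nm:
KE₂ = hc/λ₂ - φ = 7.1750 - 3.99 = 3.1850 eV

Change in KE:
ΔKE = KE₂ - KE₁ = 3.1850 - 1.2326 = 1.9524 eV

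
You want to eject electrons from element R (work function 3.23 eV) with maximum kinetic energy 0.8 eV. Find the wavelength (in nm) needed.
307.65 nm

From Einstein's equation: KE_max = hc/λ - φ

Rearranging for λ:
hc/λ = KE_max + φ
λ = hc/(KE_max + φ)

Required photon energy:
E_photon = KE_max + φ = 0.8 + 3.23 = 4.03 eV

Required wavelength:
λ = hc/E_photon = (6.626×10⁻³⁴)(3×10⁸) / (4.03 × 1.602×10⁻¹⁹)
λ = 307.65 nm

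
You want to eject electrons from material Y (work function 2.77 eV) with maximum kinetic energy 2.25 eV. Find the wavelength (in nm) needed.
246.98 nm

From Einstein's equation: KE_max = hc/λ - φ

Rearranging for λ:
hc/λ = KE_max + φ
λ = hc/(KE_max + φ)

Required photon energy:
E_photon = KE_max + φ = 2.25 + 2.77 = 5.02 eV

Required wavelength:
λ = hc/E_photon = (6.626×10⁻³⁴)(3×10⁸) / (5.02 × 1.602×10⁻¹⁹)
λ = 246.98 nm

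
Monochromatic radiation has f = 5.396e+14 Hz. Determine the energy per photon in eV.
2.2316 eV

Using E = hf:

E = hf = (6.626×10⁻³⁴ J·s)(5.396e+14 Hz)
E = 2.2316 eV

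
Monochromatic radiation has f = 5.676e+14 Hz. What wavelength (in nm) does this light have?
528.18 nm

Using the wave equation: c = fλ

Solving for wavelength:
λ = c/f = (3×10⁸ m/s) / (5.676e+14 Hz)
λ = 528.18 nm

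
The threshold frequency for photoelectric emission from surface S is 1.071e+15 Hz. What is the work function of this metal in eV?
4.43 eV

At the threshold frequency, photon energy equals work function:
φ = hf₀

Calculating:
φ = (6.626×10⁻³⁴ J·s)(1.071e+15 Hz)
φ = 4.43 eV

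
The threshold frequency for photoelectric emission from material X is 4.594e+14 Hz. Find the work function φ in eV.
1.90 eV

At the threshold frequency, photon energy equals work function:
φ = hf₀

Calculating:
φ = (6.626×10⁻³⁴ J·s)(4.594e+14 Hz)
φ = 1.90 eV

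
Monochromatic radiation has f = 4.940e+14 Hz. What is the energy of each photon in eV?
2.0430 eV

Using E = hf:

E = hf = (6.626×10⁻³⁴ J·s)(4.940e+14 Hz)
E = 2.0430 eV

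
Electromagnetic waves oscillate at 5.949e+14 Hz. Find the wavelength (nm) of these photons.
503.94 nm

Using the wave equation: c = fλ

Solving for wavelength:
λ = c/f = (3×10⁸ m/s) / (5.949e+14 Hz)
λ = 503.94 nm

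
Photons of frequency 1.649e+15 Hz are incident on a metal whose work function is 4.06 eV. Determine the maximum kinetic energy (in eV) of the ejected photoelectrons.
2.7597 eV

Using Einstein's photoelectric equation: KE_max = hf - φ

First, calculate the photon energy:
E_photon = hf = (6.626×10⁻³⁴ J·s)(1.649e+15 Hz)
E_photon = 6.8197 eV

Then, the maximum kinetic energy:
KE_max = E_photon - φ = 6.8197 eV - 4.06 eV = 2.7597 eV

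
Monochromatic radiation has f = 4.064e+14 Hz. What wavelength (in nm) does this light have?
737.68 nm

Using the wave equation: c = fλ

Solving for wavelength:
λ = c/f = (3×10⁸ m/s) / (4.064e+14 Hz)
λ = 737.68 nm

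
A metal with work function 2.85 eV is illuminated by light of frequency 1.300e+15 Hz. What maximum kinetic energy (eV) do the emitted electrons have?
2.5264 eV

Using Einstein's photoelectric equation: KE_max = hf - φ

First, calculate the photon energy:
E_photon = hf = (6.626×10⁻³⁴ J·s)(1.300e+15 Hz)
E_photon = 5.3764 eV

Then, the maximum kinetic energy:
KE_max = E_photon - φ = 5.3764 eV - 2.85 eV = 2.5264 eV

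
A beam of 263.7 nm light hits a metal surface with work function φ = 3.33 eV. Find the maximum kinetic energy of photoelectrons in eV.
1.3717 eV

Using Einstein's photoelectric equation: KE_max = hf - φ = hc/λ - φ

First, calculate the photon energy:
E_photon = hc/λ = (6.626×10⁻³⁴ J·s)(3×10⁸ m/s) / (263.7×10⁻⁹ m)
E_photon = 4.7017 eV

Then, the maximum kinetic energy:
KE_max = E_photon - φ = 4.7017 eV - 3.33 eV = 1.3717 eV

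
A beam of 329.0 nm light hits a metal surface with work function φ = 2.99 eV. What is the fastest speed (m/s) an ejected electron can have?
5.2331e+05 m/s

First, find the maximum kinetic energy:
E_photon = hc/λ = 3.7685 eV
KE_max = E_photon - φ = 3.7685 - 2.99 = 0.7785 eV

Convert to Joules: KE_max = 0.7785 × 1.602×10⁻¹⁹ J = 1.2473e-19 J

Then use KE = ½mv² to find velocity:
v = √(2·KE/m) = √(2 × 1.2473e-19 J / 9.109e-31 kg)
v = 5.2331e+05 m/s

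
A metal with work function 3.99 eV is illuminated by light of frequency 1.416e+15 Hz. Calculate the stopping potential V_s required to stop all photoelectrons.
1.8661 V

The stopping potential V_s satisfies: eV_s = KE_max

First, find KE_max using Einstein's equation:
E_photon = hf = (6.626×10⁻³⁴ J·s)(1.416e+15 Hz) = 5.8561 eV
KE_max = E_photon - φ = 5.8561 - 3.99 = 1.8661 eV

Since eV_s = KE_max:
V_s = KE_max/e = 1.8661 V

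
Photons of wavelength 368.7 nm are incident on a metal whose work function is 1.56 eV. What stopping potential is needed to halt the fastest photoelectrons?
1.8027 V

The stopping potential V_s satisfies: eV_s = KE_max

First, find KE_max using Einstein's equation:
E_photon = hc/λ = 3.3627 eV
KE_max = E_photon - φ = 3.3627 - 1.56 = 1.8027 eV

Since eV_s = KE_max:
V_s = KE_max/e = 1.8027 V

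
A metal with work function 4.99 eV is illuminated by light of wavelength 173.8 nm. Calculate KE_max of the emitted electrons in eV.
2.1437 eV

Using Einstein's photoelectric equation: KE_max = hf - φ = hc/λ - φ

First, calculate the photon energy:
E_photon = hc/λ = (6.626×10⁻³⁴ J·s)(3×10⁸ m/s) / (173.8×10⁻⁹ m)
E_photon = 7.1337 eV

Then, the maximum kinetic energy:
KE_max = E_photon - φ = 7.1337 eV - 4.99 eV = 2.1437 eV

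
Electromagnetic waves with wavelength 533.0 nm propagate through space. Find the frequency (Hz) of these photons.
5.6246e+14 Hz

Using the wave equation: c = fλ

Solving for frequency:
f = c/λ = (3×10⁸ m/s) / (533.0×10⁻⁹ m)
f = 5.6246e+14 Hz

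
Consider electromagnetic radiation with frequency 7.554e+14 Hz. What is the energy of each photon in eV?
3.1241 eV

Using E = hf:

E = hf = (6.626×10⁻³⁴ J·s)(7.554e+14 Hz)
E = 3.1241 eV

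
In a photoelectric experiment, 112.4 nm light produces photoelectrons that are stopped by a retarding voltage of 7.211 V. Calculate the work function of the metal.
3.82 eV

The stopping potential gives the maximum kinetic energy: KE_max = eV_s = 7.211 eV

From Einstein's photoelectric equation: KE_max = hc/λ - φ
Rearranging: φ = hc/λ - KE_max

Calculate photon energy:
E_photon = hc/λ = (6.626×10⁻³⁴ J·s)(3×10⁸ m/s) / (112.4×10⁻⁹ m) = 11.0306 eV

Therefore:
φ = 11.0306 - 7.211 = 3.82 eV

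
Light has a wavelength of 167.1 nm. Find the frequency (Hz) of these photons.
1.7941e+15 Hz

Using the wave equation: c = fλ

Solving for frequency:
f = c/λ = (3×10⁸ m/s) / (167.1×10⁻⁹ m)
f = 1.7941e+15 Hz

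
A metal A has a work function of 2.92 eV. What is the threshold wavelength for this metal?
424.60 nm

The threshold wavelength is when the photon energy equals the work function:
hc/λ₀ = φ

Solving for λ₀:
λ₀ = hc/φ = (6.626×10⁻³⁴ J·s)(3×10⁸ m/s) / (2.92 eV × 1.602×10⁻¹⁹ J/eV)
λ₀ = 424.60 nm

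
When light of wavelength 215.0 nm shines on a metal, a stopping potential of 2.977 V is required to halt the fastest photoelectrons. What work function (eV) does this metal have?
2.79 eV

The stopping potential gives the maximum kinetic energy: KE_max = eV_s = 2.977 eV

From Einstein's photoelectric equation: KE_max = hc/λ - φ
Rearranging: φ = hc/λ - KE_max

Calculate photon energy:
E_photon = hc/λ = (6.626×10⁻³⁴ J·s)(3×10⁸ m/s) / (215.0×10⁻⁹ m) = 5.7667 eV

Therefore:
φ = 5.7667 - 2.977 = 2.79 eV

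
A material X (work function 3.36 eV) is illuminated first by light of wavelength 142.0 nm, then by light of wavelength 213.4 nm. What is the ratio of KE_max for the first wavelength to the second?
2.1924

Using Einstein's equation: KE_max = hc/λ - φ

For λ₁ = 142.0 nm:
E₁ = hc/λ₁ = 8.7313 eV
KE₁ = E₁ - φ = 8.7313 - 3.36 = 5.3713 eV

For λ₂ = 213.4 nm:
E₂ = hc/λ₂ = 5.8099 eV
KE₂ = E₂ - φ = 5.8099 - 3.36 = 2.4499 eV

Ratio: KE₁/KE₂ = 5.3713/2.4499 = 2.1924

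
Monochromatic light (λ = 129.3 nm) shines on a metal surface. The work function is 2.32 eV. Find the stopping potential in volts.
7.2689 V

The stopping potential V_s satisfies: eV_s = KE_max

First, find KE_max using Einstein's equation:
E_photon = hc/λ = 9.5889 eV
KE_max = E_photon - φ = 9.5889 - 2.32 = 7.2689 eV

Since eV_s = KE_max:
V_s = KE_max/e = 7.2689 V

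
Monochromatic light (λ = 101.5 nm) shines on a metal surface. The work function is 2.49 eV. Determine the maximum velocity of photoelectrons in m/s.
1.8496e+06 m/s

First, find the maximum kinetic energy:
E_photon = hc/λ = 12.2152 eV
KE_max = E_photon - φ = 12.2152 - 2.49 = 9.7252 eV

Convert to Joules: KE_max = 9.7252 × 1.602×10⁻¹⁹ J = 1.5581e-18 J

Then use KE = ½mv² to find velocity:
v = √(2·KE/m) = √(2 × 1.5581e-18 J / 9.109e-31 kg)
v = 1.8496e+06 m/s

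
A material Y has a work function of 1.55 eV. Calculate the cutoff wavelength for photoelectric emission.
799.90 nm

The threshold wavelength is when the photon energy equals the work function:
hc/λ₀ = φ

Solving for λ₀:
λ₀ = hc/φ = (6.626×10⁻³⁴ J·s)(3×10⁸ m/s) / (1.55 eV × 1.602×10⁻¹⁹ J/eV)
λ₀ = 799.90 nm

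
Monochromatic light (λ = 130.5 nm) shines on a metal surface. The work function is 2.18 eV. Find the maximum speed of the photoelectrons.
1.6047e+06 m/s

First, find the maximum kinetic energy:
E_photon = hc/λ = 9.5007 eV
KE_max = E_photon - φ = 9.5007 - 2.18 = 7.3207 eV

Convert to Joules: KE_max = 7.3207 × 1.602×10⁻¹⁹ J = 1.1729e-18 J

Then use KE = ½mv² to find velocity:
v = √(2·KE/m) = √(2 × 1.1729e-18 J / 9.109e-31 kg)
v = 1.6047e+06 m/s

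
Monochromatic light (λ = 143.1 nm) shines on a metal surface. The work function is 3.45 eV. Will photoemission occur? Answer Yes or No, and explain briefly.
Yes

For photoemission, the photon energy must exceed the work function.

Photon energy: E = hc/λ = 8.6642 eV
Work function: φ = 3.45 eV

Since E_photon (8.6642 eV) > φ (3.45 eV), photoemission WILL occur.
The threshold wavelength is λ₀ = hc/φ = 359.4 nm.
Since 143.1 nm < 359.4 nm, the light has sufficient energy.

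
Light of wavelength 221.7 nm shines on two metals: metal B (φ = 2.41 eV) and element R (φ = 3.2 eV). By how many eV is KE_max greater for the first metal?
0.7900 eV

Using KE_max = hc/λ - φ for each metal:

Photon energy: E = hc/λ = 5.5924 eV

For metal B (φ₁ = 2.41 eV):
KE₁ = E - φ₁ = 5.5924 - 2.41 = 3.1824 eV

For element R (φ₂ = 3.2 eV):
KE₂ = E - φ₂ = 5.5924 - 3.2 = 2.3924 eV

Difference:
ΔKE = KE₁ - KE₂ = 3.1824 - 2.3924 = 0.7900 eV

Note: The difference equals the difference in work functions: 3.2 - 2.41 = 0.79 eV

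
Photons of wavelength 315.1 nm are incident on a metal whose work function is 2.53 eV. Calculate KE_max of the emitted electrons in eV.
1.4048 eV

Using Einstein's photoelectric equation: KE_max = hf - φ = hc/λ - φ

First, calculate the photon energy:
E_photon = hc/λ = (6.626×10⁻³⁴ J·s)(3×10⁸ m/s) / (315.1×10⁻⁹ m)
E_photon = 3.9348 eV

Then, the maximum kinetic energy:
KE_max = E_photon - φ = 3.9348 eV - 2.53 eV = 1.4048 eV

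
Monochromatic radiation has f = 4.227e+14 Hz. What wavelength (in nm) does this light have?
709.23 nm

Using the wave equation: c = fλ

Solving for wavelength:
λ = c/f = (3×10⁸ m/s) / (4.227e+14 Hz)
λ = 709.23 nm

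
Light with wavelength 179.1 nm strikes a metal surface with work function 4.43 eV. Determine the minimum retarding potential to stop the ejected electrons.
2.4926 V

The stopping potential V_s satisfies: eV_s = KE_max

First, find KE_max using Einstein's equation:
E_photon = hc/λ = 6.9226 eV
KE_max = E_photon - φ = 6.9226 - 4.43 = 2.4926 eV

Since eV_s = KE_max:
V_s = KE_max/e = 2.4926 V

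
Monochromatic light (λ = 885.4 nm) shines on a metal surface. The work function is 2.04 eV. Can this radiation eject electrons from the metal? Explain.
No

For photoemission, the photon energy must exceed the work function.

Photon energy: E = hc/λ = 1.4003 eV
Work function: φ = 2.04 eV

Since E_photon (1.4003 eV) < φ (2.04 eV), photoemission will NOT occur.
The threshold wavelength is λ₀ = hc/φ = 607.8 nm.
Since 885.4 nm > 607.8 nm, the photons lack sufficient energy.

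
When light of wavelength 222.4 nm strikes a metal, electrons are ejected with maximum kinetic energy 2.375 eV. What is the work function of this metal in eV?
3.20 eV

From Einstein's photoelectric equation: KE_max = hf - φ = hc/λ - φ

Rearranging for φ:
φ = hc/λ - KE_max

Calculate photon energy:
E_photon = hc/λ = 5.5748 eV

Therefore:
φ = 5.5748 - 2.375 = 3.20 eV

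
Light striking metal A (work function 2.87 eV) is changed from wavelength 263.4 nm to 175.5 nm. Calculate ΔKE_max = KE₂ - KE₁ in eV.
2.3576 eV

Using Einstein's equation: KE_max = hc/λ - φ

For λ₁ = 263.4 nm:
KE₁ = hc/λ₁ - φ = 4.7071 - 2.87 = 1.8371 eV

For λ₂ = 175.5 nm:
KE₂ = hc/λ₂ - φ = 7.0646 - 2.87 = 4.1946 eV

Change in KE:
ΔKE = KE₂ - KE₁ = 4.1946 - 1.8371 = 2.3576 eV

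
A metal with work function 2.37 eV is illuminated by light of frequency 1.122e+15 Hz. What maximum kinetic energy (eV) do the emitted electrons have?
2.2702 eV

Using Einstein's photoelectric equation: KE_max = hf - φ

First, calculate the photon energy:
E_photon = hf = (6.626×10⁻³⁴ J·s)(1.122e+15 Hz)
E_photon = 4.6402 eV

Then, the maximum kinetic energy:
KE_max = E_photon - φ = 4.6402 eV - 2.37 eV = 2.2702 eV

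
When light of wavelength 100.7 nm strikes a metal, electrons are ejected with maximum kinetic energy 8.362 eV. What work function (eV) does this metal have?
3.95 eV

From Einstein's photoelectric equation: KE_max = hf - φ = hc/λ - φ

Rearranging for φ:
φ = hc/λ - KE_max

Calculate photon energy:
E_photon = hc/λ = 12.3122 eV

Therefore:
φ = 12.3122 - 8.362 = 3.95 eV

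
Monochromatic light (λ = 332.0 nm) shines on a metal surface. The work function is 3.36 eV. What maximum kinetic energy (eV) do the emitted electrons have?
0.3745 eV

Using Einstein's photoelectric equation: KE_max = hf - φ = hc/λ - φ

First, calculate the photon energy:
E_photon = hc/λ = (6.626×10⁻³⁴ J·s)(3×10⁸ m/s) / (332.0×10⁻⁹ m)
E_photon = 3.7345 eV

Then, the maximum kinetic energy:
KE_max = E_photon - φ = 3.7345 eV - 3.36 eV = 0.3745 eV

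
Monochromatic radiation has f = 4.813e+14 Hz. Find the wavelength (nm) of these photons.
622.88 nm

Using the wave equation: c = fλ

Solving for wavelength:
λ = c/f = (3×10⁸ m/s) / (4.813e+14 Hz)
λ = 622.88 nm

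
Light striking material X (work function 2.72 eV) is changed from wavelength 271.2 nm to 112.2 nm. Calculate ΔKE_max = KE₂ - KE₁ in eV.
6.4786 eV

Using Einstein's equation: KE_max = hc/λ - φ

For λ₁ = 271.2 nm:
KE₁ = hc/λ₁ - φ = 4.5717 - 2.72 = 1.8517 eV

For λ₂ = 112.2 nm:
KE₂ = hc/λ₂ - φ = 11.0503 - 2.72 = 8.3303 eV

Change in KE:
ΔKE = KE₂ - KE₁ = 8.3303 - 1.8517 = 6.4786 eV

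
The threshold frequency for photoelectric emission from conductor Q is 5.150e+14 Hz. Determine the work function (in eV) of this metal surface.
2.13 eV

At the threshold frequency, photon energy equals work function:
φ = hf₀

Calculating:
φ = (6.626×10⁻³⁴ J·s)(5.150e+14 Hz)
φ = 2.13 eV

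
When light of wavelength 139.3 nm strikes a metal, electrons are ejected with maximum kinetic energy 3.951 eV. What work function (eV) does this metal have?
4.95 eV

From Einstein's photoelectric equation: KE_max = hf - φ = hc/λ - φ

Rearranging for φ:
φ = hc/λ - KE_max

Calculate photon energy:
E_photon = hc/λ = 8.9005 eV

Therefore:
φ = 8.9005 - 3.951 = 4.95 eV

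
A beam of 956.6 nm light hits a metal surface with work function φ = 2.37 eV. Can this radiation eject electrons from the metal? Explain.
No

For photoemission, the photon energy must exceed the work function.

Photon energy: E = hc/λ = 1.2961 eV
Work function: φ = 2.37 eV

Since E_photon (1.2961 eV) < φ (2.37 eV), photoemission will NOT occur.
The threshold wavelength is λ₀ = hc/φ = 523.1 nm.
Since 956.6 nm > 523.1 nm, the photons lack sufficient energy.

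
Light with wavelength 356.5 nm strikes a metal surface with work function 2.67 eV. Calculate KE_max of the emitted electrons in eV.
0.8078 eV

Using Einstein's photoelectric equation: KE_max = hf - φ = hc/λ - φ

First, calculate the photon energy:
E_photon = hc/λ = (6.626×10⁻³⁴ J·s)(3×10⁸ m/s) / (356.5×10⁻⁹ m)
E_photon = 3.4778 eV

Then, the maximum kinetic energy:
KE_max = E_photon - φ = 3.4778 eV - 2.67 eV = 0.8078 eV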